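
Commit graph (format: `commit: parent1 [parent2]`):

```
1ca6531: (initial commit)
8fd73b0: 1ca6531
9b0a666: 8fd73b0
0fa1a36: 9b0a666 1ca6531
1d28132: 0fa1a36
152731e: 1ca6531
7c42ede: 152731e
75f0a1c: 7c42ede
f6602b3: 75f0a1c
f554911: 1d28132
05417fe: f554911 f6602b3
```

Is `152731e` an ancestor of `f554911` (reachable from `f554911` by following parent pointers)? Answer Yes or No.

Ancestors of f554911: {0fa1a36, 1ca6531, 1d28132, 8fd73b0, 9b0a666, f554911}.
152731e is not in that set, so it is not an ancestor of f554911.

No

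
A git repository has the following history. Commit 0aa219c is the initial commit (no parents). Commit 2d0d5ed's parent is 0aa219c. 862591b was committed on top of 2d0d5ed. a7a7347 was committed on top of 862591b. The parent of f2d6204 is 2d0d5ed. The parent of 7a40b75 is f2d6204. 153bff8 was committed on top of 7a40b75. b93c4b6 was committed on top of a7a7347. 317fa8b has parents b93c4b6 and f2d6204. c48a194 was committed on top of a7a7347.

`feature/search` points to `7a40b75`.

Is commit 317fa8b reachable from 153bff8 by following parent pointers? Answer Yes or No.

Ancestors of 153bff8: {0aa219c, 153bff8, 2d0d5ed, 7a40b75, f2d6204}.
317fa8b is not in that set, so it is not an ancestor of 153bff8.

No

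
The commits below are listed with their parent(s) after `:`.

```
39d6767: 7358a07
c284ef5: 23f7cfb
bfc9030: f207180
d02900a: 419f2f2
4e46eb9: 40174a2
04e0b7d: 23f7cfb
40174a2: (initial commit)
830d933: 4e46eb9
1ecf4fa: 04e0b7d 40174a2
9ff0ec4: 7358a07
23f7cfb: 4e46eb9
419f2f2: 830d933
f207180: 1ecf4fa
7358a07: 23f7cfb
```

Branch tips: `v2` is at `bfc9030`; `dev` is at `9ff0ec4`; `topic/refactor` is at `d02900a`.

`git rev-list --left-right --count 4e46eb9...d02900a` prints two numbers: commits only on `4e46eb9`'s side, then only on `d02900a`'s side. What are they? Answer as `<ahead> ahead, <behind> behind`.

0 ahead, 3 behind

Reachable from 4e46eb9: {40174a2, 4e46eb9}.
Reachable from d02900a: {40174a2, 419f2f2, 4e46eb9, 830d933, d02900a}.
Only in 4e46eb9's history (ahead): {} — 0.
Only in d02900a's history (behind): {419f2f2, 830d933, d02900a} — 3.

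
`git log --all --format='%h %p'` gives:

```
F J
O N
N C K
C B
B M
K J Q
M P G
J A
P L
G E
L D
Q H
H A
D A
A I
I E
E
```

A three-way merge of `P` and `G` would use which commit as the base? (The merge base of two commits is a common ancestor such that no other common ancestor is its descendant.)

Ancestors of P: {A, D, E, I, L, P}.
Ancestors of G: {E, G}.
Common ancestors: {E}.
The only common ancestor is E, so it is the merge base.

E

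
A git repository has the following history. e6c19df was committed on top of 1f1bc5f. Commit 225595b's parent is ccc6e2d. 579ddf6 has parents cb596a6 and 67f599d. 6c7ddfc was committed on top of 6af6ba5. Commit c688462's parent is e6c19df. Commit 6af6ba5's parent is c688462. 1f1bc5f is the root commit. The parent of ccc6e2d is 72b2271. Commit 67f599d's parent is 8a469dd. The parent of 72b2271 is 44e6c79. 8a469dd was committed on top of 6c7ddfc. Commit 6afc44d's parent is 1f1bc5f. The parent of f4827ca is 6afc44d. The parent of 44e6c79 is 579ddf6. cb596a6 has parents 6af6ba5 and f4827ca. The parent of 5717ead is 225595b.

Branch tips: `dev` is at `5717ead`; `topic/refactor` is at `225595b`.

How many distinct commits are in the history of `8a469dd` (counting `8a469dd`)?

6

Walking parent pointers from 8a469dd: reachable set = {1f1bc5f, 6af6ba5, 6c7ddfc, 8a469dd, c688462, e6c19df}.
That is 6 commits.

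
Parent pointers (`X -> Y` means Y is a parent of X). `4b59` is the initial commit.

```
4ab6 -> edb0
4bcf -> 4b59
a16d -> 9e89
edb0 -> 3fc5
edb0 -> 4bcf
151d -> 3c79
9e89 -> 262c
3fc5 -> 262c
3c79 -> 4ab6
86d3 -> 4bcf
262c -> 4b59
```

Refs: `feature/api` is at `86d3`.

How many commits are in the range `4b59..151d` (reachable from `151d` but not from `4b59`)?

Reachable from 151d: {151d, 262c, 3c79, 3fc5, 4ab6, 4b59, 4bcf, edb0}.
Reachable from 4b59: {4b59}.
In 151d's history but not 4b59's: {151d, 262c, 3c79, 3fc5, 4ab6, 4bcf, edb0} — 7 commits.

7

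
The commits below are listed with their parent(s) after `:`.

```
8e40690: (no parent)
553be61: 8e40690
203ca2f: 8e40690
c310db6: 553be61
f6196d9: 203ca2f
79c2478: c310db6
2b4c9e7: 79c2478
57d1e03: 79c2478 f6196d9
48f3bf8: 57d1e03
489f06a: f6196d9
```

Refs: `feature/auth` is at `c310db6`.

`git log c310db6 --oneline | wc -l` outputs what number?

Walking parent pointers from c310db6: reachable set = {553be61, 8e40690, c310db6}.
That is 3 commits.

3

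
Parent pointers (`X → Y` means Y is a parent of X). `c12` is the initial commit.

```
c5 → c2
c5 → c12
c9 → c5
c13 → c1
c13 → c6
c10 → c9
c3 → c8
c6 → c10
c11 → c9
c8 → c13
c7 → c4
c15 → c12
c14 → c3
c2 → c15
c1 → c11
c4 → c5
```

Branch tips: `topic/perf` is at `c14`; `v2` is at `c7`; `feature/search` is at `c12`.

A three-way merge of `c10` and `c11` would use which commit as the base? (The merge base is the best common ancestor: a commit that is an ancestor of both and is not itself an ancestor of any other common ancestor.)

Ancestors of c10: {c10, c12, c15, c2, c5, c9}.
Ancestors of c11: {c11, c12, c15, c2, c5, c9}.
Common ancestors: {c12, c15, c2, c5, c9}.
Among these, c9 is not an ancestor of any other common ancestor — it is the merge base.

c9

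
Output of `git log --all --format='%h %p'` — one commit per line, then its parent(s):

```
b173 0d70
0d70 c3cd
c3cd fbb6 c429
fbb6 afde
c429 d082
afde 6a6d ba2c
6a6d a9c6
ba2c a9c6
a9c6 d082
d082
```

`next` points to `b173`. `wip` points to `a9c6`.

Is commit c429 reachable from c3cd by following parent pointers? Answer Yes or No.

Ancestors of c3cd (commits reachable by following parents): {6a6d, a9c6, afde, ba2c, c3cd, c429, d082, fbb6}.
c429 is in that set, so it is an ancestor of c3cd.

Yes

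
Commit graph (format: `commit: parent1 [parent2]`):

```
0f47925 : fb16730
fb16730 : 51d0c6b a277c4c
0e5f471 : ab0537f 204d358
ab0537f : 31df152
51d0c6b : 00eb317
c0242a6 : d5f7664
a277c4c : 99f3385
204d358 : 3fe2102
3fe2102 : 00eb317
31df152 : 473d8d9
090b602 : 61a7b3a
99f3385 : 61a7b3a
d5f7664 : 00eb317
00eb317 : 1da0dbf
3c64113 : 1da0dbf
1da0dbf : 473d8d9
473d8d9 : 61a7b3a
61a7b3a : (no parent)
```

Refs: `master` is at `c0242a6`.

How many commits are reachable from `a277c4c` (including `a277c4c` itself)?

Walking parent pointers from a277c4c: reachable set = {61a7b3a, 99f3385, a277c4c}.
That is 3 commits.

3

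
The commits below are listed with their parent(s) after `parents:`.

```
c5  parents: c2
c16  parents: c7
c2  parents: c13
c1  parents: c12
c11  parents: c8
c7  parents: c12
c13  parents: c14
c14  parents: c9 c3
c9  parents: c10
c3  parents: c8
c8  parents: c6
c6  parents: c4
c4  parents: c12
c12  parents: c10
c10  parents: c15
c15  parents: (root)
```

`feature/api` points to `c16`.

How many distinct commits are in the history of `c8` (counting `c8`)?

Walking parent pointers from c8: reachable set = {c10, c12, c15, c4, c6, c8}.
That is 6 commits.

6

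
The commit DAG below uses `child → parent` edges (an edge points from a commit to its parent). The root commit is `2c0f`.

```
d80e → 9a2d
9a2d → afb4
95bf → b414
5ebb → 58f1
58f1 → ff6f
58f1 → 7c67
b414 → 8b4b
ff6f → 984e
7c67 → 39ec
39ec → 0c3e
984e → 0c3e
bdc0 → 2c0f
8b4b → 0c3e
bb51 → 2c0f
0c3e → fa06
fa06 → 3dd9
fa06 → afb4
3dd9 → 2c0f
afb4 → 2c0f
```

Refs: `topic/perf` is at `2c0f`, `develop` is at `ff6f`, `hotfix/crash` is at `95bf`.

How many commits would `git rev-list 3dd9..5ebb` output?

Reachable from 5ebb: {0c3e, 2c0f, 39ec, 3dd9, 58f1, 5ebb, 7c67, 984e, afb4, fa06, ff6f}.
Reachable from 3dd9: {2c0f, 3dd9}.
In 5ebb's history but not 3dd9's: {0c3e, 39ec, 58f1, 5ebb, 7c67, 984e, afb4, fa06, ff6f} — 9 commits.

9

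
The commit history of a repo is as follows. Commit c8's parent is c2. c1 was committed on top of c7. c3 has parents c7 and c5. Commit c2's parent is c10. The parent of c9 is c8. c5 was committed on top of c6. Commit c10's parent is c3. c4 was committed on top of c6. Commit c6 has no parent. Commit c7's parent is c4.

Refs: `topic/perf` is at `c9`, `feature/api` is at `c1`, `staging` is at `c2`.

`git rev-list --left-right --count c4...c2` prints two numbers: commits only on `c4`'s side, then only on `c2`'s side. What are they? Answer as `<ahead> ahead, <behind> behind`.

0 ahead, 5 behind

Reachable from c4: {c4, c6}.
Reachable from c2: {c10, c2, c3, c4, c5, c6, c7}.
Only in c4's history (ahead): {} — 0.
Only in c2's history (behind): {c10, c2, c3, c5, c7} — 5.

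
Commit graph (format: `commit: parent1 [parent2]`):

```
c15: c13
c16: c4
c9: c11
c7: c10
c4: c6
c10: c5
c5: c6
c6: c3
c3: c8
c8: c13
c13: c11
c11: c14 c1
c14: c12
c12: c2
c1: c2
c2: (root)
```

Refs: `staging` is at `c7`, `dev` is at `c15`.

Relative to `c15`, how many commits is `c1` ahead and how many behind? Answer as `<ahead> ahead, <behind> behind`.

Reachable from c1: {c1, c2}.
Reachable from c15: {c1, c11, c12, c13, c14, c15, c2}.
Only in c1's history (ahead): {} — 0.
Only in c15's history (behind): {c11, c12, c13, c14, c15} — 5.

0 ahead, 5 behind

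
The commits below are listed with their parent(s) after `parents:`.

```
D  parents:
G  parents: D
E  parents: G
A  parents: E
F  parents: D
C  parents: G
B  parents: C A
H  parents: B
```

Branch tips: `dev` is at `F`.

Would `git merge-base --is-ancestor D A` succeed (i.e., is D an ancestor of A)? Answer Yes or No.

Yes

Ancestors of A (commits reachable by following parents): {A, D, E, G}.
D is in that set, so it is an ancestor of A.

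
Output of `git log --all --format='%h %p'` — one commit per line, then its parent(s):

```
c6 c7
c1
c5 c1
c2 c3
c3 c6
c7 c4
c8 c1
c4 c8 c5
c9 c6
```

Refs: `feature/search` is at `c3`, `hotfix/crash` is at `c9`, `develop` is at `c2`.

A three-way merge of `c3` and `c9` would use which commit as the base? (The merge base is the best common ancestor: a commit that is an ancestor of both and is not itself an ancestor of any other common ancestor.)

c6

Ancestors of c3: {c1, c3, c4, c5, c6, c7, c8}.
Ancestors of c9: {c1, c4, c5, c6, c7, c8, c9}.
Common ancestors: {c1, c4, c5, c6, c7, c8}.
Among these, c6 is not an ancestor of any other common ancestor — it is the merge base.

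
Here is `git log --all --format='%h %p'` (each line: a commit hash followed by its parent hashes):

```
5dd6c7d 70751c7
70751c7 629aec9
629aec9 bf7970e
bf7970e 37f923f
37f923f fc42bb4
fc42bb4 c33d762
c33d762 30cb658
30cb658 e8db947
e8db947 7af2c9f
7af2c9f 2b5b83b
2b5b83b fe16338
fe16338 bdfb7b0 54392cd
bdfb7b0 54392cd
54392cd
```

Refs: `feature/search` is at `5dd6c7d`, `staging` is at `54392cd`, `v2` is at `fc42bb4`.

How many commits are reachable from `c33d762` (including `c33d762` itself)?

8

Walking parent pointers from c33d762: reachable set = {2b5b83b, 30cb658, 54392cd, 7af2c9f, bdfb7b0, c33d762, e8db947, fe16338}.
That is 8 commits.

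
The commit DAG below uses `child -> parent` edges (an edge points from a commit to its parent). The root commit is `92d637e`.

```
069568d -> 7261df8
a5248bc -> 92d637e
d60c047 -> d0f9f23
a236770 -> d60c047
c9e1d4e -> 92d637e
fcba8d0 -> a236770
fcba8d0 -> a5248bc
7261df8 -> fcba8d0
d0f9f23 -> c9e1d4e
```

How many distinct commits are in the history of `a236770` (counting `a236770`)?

5

Walking parent pointers from a236770: reachable set = {92d637e, a236770, c9e1d4e, d0f9f23, d60c047}.
That is 5 commits.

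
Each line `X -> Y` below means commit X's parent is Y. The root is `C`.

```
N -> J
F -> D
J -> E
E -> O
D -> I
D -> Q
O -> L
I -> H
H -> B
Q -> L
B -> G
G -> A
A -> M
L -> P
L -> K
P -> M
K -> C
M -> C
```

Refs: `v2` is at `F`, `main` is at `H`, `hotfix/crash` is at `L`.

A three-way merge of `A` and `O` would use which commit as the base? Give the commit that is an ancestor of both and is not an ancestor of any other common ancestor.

Ancestors of A: {A, C, M}.
Ancestors of O: {C, K, L, M, O, P}.
Common ancestors: {C, M}.
Among these, M is not an ancestor of any other common ancestor — it is the merge base.

M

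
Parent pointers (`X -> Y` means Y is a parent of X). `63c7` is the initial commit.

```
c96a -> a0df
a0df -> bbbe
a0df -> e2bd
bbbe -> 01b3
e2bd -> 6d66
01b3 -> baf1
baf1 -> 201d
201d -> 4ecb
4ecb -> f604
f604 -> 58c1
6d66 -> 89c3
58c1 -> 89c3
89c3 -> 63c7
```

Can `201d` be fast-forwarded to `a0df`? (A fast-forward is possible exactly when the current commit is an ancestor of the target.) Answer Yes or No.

A fast-forward from 201d to a0df is possible iff 201d is an ancestor of a0df.
Ancestors of a0df: {01b3, 201d, 4ecb, 58c1, 63c7, 6d66, 89c3, a0df, baf1, bbbe, e2bd, f604}.
201d is among them, so fast-forward is possible.

Yes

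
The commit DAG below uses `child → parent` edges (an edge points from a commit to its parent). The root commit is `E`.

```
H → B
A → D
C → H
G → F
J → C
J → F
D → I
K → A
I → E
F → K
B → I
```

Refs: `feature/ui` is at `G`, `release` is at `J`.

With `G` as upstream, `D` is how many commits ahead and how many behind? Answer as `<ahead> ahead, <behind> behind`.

0 ahead, 4 behind

Reachable from D: {D, E, I}.
Reachable from G: {A, D, E, F, G, I, K}.
Only in D's history (ahead): {} — 0.
Only in G's history (behind): {A, F, G, K} — 4.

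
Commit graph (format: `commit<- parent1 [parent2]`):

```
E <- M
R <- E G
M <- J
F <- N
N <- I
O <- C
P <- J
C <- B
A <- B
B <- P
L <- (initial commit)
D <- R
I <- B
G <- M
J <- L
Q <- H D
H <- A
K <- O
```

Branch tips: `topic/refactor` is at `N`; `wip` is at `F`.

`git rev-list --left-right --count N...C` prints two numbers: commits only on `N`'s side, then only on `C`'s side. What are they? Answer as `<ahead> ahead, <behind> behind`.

2 ahead, 1 behind

Reachable from N: {B, I, J, L, N, P}.
Reachable from C: {B, C, J, L, P}.
Only in N's history (ahead): {I, N} — 2.
Only in C's history (behind): {C} — 1.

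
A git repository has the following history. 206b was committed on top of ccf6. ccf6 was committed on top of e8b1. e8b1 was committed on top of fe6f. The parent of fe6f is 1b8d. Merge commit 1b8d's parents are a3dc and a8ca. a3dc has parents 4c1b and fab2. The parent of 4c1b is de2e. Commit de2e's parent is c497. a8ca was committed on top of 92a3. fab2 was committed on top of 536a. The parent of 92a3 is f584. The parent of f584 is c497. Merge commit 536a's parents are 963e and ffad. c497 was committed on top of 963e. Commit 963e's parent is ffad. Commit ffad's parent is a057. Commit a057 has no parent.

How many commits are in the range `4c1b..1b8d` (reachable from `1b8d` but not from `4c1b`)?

Reachable from 1b8d: {1b8d, 4c1b, 536a, 92a3, 963e, a057, a3dc, a8ca, c497, de2e, f584, fab2, ffad}.
Reachable from 4c1b: {4c1b, 963e, a057, c497, de2e, ffad}.
In 1b8d's history but not 4c1b's: {1b8d, 536a, 92a3, a3dc, a8ca, f584, fab2} — 7 commits.

7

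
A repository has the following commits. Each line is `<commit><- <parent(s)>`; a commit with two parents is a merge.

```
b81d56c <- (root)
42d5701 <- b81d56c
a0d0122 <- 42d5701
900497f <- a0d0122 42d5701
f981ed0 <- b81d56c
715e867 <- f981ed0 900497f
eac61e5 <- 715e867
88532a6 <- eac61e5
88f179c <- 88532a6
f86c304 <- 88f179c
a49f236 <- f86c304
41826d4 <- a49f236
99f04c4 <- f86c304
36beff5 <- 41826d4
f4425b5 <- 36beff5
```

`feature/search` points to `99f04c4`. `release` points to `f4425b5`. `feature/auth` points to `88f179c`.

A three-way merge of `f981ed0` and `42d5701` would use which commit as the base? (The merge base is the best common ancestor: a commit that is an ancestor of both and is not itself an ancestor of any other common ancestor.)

Ancestors of f981ed0: {b81d56c, f981ed0}.
Ancestors of 42d5701: {42d5701, b81d56c}.
Common ancestors: {b81d56c}.
The only common ancestor is b81d56c, so it is the merge base.

b81d56c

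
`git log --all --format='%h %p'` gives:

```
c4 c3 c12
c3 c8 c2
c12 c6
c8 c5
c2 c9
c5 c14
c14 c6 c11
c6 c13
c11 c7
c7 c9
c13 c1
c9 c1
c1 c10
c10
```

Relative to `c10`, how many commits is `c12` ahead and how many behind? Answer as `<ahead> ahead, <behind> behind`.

4 ahead, 0 behind

Reachable from c12: {c1, c10, c12, c13, c6}.
Reachable from c10: {c10}.
Only in c12's history (ahead): {c1, c12, c13, c6} — 4.
Only in c10's history (behind): {} — 0.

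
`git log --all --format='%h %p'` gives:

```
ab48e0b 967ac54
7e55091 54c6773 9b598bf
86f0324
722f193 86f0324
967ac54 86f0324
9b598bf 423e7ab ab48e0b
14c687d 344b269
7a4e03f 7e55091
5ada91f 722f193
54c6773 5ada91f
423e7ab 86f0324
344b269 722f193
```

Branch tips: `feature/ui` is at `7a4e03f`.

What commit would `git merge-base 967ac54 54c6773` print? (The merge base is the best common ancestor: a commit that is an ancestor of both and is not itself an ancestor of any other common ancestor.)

Ancestors of 967ac54: {86f0324, 967ac54}.
Ancestors of 54c6773: {54c6773, 5ada91f, 722f193, 86f0324}.
Common ancestors: {86f0324}.
The only common ancestor is 86f0324, so it is the merge base.

86f0324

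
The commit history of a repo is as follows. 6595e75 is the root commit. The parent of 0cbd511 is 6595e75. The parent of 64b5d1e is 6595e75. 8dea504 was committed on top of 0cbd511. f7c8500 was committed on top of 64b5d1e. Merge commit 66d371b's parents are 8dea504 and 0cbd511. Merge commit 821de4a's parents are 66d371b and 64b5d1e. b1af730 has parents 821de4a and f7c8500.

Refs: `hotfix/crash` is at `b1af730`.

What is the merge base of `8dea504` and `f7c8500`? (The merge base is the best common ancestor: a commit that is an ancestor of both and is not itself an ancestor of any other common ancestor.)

6595e75

Ancestors of 8dea504: {0cbd511, 6595e75, 8dea504}.
Ancestors of f7c8500: {64b5d1e, 6595e75, f7c8500}.
Common ancestors: {6595e75}.
The only common ancestor is 6595e75, so it is the merge base.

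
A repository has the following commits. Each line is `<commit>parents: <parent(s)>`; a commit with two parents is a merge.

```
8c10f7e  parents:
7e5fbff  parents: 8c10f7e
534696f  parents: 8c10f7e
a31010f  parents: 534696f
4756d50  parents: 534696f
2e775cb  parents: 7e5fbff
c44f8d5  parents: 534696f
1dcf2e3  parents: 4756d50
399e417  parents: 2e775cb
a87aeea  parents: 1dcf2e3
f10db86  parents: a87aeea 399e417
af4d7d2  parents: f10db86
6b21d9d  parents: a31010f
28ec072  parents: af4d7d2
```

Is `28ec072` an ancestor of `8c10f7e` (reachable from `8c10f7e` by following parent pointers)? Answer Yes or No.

No

Ancestors of 8c10f7e: {8c10f7e}.
28ec072 is not in that set, so it is not an ancestor of 8c10f7e.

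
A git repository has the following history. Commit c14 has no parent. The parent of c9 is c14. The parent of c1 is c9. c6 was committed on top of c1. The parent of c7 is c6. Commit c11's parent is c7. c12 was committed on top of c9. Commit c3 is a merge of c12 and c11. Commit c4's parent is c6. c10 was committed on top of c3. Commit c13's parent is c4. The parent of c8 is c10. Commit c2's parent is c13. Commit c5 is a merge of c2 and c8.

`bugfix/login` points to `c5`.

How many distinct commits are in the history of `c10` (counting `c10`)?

Walking parent pointers from c10: reachable set = {c1, c10, c11, c12, c14, c3, c6, c7, c9}.
That is 9 commits.

9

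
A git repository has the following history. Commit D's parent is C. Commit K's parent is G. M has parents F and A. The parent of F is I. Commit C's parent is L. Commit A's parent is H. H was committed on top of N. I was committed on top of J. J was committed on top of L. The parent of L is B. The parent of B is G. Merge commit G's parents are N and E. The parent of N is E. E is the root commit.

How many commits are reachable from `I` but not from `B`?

Reachable from I: {B, E, G, I, J, L, N}.
Reachable from B: {B, E, G, N}.
In I's history but not B's: {I, J, L} — 3 commits.

3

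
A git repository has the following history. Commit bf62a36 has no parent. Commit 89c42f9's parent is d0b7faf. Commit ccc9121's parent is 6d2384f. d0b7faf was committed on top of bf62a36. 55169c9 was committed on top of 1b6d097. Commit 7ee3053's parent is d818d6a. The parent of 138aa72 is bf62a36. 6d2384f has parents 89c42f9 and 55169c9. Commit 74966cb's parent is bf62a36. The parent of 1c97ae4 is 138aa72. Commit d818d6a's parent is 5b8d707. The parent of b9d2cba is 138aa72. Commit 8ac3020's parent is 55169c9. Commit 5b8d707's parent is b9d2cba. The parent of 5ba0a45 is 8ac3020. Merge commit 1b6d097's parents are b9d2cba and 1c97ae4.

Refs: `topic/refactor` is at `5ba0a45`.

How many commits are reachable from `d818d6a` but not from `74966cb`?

Reachable from d818d6a: {138aa72, 5b8d707, b9d2cba, bf62a36, d818d6a}.
Reachable from 74966cb: {74966cb, bf62a36}.
In d818d6a's history but not 74966cb's: {138aa72, 5b8d707, b9d2cba, d818d6a} — 4 commits.

4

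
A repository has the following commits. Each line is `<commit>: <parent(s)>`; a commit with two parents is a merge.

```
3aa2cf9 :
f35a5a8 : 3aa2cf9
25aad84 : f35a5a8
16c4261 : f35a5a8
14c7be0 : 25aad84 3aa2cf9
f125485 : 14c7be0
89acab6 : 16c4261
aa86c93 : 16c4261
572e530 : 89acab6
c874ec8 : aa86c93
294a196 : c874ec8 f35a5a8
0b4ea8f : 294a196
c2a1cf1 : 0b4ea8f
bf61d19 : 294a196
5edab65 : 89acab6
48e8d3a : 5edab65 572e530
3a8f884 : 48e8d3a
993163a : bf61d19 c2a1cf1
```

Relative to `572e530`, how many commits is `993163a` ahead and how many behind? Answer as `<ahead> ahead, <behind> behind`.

Reachable from 993163a: {0b4ea8f, 16c4261, 294a196, 3aa2cf9, 993163a, aa86c93, bf61d19, c2a1cf1, c874ec8, f35a5a8}.
Reachable from 572e530: {16c4261, 3aa2cf9, 572e530, 89acab6, f35a5a8}.
Only in 993163a's history (ahead): {0b4ea8f, 294a196, 993163a, aa86c93, bf61d19, c2a1cf1, c874ec8} — 7.
Only in 572e530's history (behind): {572e530, 89acab6} — 2.

7 ahead, 2 behind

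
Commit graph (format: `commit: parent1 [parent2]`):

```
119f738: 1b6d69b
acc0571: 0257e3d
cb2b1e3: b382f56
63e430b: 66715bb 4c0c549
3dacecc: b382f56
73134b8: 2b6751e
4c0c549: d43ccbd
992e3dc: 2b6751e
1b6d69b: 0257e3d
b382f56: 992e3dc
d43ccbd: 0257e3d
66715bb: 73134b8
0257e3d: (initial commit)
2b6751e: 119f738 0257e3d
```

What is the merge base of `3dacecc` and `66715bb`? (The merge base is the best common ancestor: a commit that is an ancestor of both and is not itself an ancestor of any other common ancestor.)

Ancestors of 3dacecc: {0257e3d, 119f738, 1b6d69b, 2b6751e, 3dacecc, 992e3dc, b382f56}.
Ancestors of 66715bb: {0257e3d, 119f738, 1b6d69b, 2b6751e, 66715bb, 73134b8}.
Common ancestors: {0257e3d, 119f738, 1b6d69b, 2b6751e}.
Among these, 2b6751e is not an ancestor of any other common ancestor — it is the merge base.

2b6751e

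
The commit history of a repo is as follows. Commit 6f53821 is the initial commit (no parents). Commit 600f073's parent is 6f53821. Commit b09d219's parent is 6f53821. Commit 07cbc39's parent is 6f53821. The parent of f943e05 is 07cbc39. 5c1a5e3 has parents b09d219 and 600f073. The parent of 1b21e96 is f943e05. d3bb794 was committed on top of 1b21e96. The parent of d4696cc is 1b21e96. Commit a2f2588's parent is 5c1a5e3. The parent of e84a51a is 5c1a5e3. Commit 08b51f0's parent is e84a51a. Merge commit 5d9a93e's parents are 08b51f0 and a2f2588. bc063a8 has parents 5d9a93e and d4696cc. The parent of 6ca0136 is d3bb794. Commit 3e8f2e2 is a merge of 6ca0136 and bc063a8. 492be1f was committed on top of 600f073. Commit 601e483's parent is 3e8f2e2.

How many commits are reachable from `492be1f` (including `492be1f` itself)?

3

Walking parent pointers from 492be1f: reachable set = {492be1f, 600f073, 6f53821}.
That is 3 commits.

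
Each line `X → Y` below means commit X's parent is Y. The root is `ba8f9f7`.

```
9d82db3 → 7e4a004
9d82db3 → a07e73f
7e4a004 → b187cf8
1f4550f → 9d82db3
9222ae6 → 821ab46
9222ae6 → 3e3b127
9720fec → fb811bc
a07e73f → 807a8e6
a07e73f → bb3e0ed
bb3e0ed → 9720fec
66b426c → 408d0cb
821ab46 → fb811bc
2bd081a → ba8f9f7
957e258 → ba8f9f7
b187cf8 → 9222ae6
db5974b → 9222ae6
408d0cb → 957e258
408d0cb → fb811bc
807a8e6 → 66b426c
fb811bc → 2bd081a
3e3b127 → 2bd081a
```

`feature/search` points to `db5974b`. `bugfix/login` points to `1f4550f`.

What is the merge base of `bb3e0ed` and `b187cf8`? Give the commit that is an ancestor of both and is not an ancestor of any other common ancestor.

fb811bc

Ancestors of bb3e0ed: {2bd081a, 9720fec, ba8f9f7, bb3e0ed, fb811bc}.
Ancestors of b187cf8: {2bd081a, 3e3b127, 821ab46, 9222ae6, b187cf8, ba8f9f7, fb811bc}.
Common ancestors: {2bd081a, ba8f9f7, fb811bc}.
Among these, fb811bc is not an ancestor of any other common ancestor — it is the merge base.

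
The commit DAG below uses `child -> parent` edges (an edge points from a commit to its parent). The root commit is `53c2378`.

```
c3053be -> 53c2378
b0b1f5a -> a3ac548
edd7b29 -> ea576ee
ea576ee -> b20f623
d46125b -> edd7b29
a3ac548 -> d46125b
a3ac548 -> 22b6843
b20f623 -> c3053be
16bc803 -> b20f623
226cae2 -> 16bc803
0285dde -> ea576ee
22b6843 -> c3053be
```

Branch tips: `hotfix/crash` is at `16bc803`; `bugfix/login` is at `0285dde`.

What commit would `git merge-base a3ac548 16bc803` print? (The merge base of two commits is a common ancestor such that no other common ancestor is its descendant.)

Ancestors of a3ac548: {22b6843, 53c2378, a3ac548, b20f623, c3053be, d46125b, ea576ee, edd7b29}.
Ancestors of 16bc803: {16bc803, 53c2378, b20f623, c3053be}.
Common ancestors: {53c2378, b20f623, c3053be}.
Among these, b20f623 is not an ancestor of any other common ancestor — it is the merge base.

b20f623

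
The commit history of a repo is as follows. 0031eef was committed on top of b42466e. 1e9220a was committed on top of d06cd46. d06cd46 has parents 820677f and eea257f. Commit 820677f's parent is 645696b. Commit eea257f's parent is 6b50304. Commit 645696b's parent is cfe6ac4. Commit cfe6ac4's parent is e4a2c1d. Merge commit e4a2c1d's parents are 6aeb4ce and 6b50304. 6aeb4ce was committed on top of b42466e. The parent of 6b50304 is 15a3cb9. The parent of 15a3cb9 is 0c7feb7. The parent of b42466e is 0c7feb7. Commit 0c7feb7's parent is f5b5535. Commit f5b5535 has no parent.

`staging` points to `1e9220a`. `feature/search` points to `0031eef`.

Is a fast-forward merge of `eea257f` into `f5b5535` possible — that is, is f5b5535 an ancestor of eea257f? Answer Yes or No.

Yes

A fast-forward from f5b5535 to eea257f is possible iff f5b5535 is an ancestor of eea257f.
Ancestors of eea257f: {0c7feb7, 15a3cb9, 6b50304, eea257f, f5b5535}.
f5b5535 is among them, so fast-forward is possible.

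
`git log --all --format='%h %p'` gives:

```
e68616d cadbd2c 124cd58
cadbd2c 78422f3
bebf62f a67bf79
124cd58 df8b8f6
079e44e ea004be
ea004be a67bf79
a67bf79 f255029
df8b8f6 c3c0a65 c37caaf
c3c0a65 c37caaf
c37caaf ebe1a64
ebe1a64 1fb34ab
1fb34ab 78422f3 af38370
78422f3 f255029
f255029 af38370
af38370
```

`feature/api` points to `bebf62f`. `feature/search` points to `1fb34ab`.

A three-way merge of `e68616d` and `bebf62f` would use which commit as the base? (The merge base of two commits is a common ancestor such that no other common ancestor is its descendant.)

f255029

Ancestors of e68616d: {124cd58, 1fb34ab, 78422f3, af38370, c37caaf, c3c0a65, cadbd2c, df8b8f6, e68616d, ebe1a64, f255029}.
Ancestors of bebf62f: {a67bf79, af38370, bebf62f, f255029}.
Common ancestors: {af38370, f255029}.
Among these, f255029 is not an ancestor of any other common ancestor — it is the merge base.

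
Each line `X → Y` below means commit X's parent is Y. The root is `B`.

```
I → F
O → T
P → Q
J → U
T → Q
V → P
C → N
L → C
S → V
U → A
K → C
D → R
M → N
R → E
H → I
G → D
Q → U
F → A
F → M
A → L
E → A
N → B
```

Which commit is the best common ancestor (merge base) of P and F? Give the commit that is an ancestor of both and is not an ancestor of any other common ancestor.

Ancestors of P: {A, B, C, L, N, P, Q, U}.
Ancestors of F: {A, B, C, F, L, M, N}.
Common ancestors: {A, B, C, L, N}.
Among these, A is not an ancestor of any other common ancestor — it is the merge base.

A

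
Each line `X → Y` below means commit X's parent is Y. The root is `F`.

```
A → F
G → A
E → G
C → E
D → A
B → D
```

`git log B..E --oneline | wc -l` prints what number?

Reachable from E: {A, E, F, G}.
Reachable from B: {A, B, D, F}.
In E's history but not B's: {E, G} — 2 commits.

2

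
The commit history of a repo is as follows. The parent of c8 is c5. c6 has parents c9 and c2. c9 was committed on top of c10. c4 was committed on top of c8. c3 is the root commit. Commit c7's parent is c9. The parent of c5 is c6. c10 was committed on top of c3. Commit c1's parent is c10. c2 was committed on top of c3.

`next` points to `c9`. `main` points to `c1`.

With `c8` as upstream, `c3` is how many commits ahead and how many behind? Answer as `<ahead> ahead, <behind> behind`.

Reachable from c3: {c3}.
Reachable from c8: {c10, c2, c3, c5, c6, c8, c9}.
Only in c3's history (ahead): {} — 0.
Only in c8's history (behind): {c10, c2, c5, c6, c8, c9} — 6.

0 ahead, 6 behind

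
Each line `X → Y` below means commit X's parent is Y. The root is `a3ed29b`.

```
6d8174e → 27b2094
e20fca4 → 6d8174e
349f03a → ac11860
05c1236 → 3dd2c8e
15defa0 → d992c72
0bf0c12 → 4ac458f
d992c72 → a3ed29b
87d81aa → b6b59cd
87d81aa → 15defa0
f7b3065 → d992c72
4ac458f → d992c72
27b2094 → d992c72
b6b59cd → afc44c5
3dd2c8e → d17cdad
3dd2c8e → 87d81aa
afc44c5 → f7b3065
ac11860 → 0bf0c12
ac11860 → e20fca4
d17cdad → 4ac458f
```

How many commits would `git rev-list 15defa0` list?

Walking parent pointers from 15defa0: reachable set = {15defa0, a3ed29b, d992c72}.
That is 3 commits.

3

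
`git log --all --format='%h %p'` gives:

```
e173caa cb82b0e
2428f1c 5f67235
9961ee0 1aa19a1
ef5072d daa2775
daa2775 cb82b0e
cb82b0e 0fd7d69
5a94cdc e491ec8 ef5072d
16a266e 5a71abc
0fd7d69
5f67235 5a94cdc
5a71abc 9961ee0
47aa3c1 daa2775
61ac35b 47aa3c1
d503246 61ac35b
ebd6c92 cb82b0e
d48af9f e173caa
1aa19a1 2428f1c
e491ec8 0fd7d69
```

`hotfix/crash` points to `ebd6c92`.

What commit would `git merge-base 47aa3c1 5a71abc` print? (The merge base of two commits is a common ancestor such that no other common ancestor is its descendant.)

Ancestors of 47aa3c1: {0fd7d69, 47aa3c1, cb82b0e, daa2775}.
Ancestors of 5a71abc: {0fd7d69, 1aa19a1, 2428f1c, 5a71abc, 5a94cdc, 5f67235, 9961ee0, cb82b0e, daa2775, e491ec8, ef5072d}.
Common ancestors: {0fd7d69, cb82b0e, daa2775}.
Among these, daa2775 is not an ancestor of any other common ancestor — it is the merge base.

daa2775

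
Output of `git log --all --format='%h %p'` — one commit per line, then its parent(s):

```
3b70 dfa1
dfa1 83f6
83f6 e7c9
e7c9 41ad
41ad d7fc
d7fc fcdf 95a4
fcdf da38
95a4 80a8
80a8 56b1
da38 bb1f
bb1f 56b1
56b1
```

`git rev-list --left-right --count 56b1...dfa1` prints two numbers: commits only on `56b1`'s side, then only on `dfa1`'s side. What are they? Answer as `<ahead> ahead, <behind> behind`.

0 ahead, 10 behind

Reachable from 56b1: {56b1}.
Reachable from dfa1: {41ad, 56b1, 80a8, 83f6, 95a4, bb1f, d7fc, da38, dfa1, e7c9, fcdf}.
Only in 56b1's history (ahead): {} — 0.
Only in dfa1's history (behind): {41ad, 80a8, 83f6, 95a4, bb1f, d7fc, da38, dfa1, e7c9, fcdf} — 10.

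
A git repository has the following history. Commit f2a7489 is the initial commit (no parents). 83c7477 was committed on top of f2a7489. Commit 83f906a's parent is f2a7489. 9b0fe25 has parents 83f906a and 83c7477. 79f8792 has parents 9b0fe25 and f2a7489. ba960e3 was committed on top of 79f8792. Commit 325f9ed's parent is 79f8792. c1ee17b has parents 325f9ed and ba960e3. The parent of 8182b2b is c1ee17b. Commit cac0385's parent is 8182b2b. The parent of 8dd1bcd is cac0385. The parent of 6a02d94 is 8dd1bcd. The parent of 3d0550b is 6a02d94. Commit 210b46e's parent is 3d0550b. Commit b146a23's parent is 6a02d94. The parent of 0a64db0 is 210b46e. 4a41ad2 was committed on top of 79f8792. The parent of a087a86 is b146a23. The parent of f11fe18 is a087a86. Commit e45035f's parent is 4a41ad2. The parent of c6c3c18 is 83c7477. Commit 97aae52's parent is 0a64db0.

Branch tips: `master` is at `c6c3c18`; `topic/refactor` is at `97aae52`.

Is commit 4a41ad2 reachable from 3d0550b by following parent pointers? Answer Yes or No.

Ancestors of 3d0550b: {325f9ed, 3d0550b, 6a02d94, 79f8792, 8182b2b, 83c7477, 83f906a, 8dd1bcd, 9b0fe25, ba960e3, c1ee17b, cac0385, f2a7489}.
4a41ad2 is not in that set, so it is not an ancestor of 3d0550b.

No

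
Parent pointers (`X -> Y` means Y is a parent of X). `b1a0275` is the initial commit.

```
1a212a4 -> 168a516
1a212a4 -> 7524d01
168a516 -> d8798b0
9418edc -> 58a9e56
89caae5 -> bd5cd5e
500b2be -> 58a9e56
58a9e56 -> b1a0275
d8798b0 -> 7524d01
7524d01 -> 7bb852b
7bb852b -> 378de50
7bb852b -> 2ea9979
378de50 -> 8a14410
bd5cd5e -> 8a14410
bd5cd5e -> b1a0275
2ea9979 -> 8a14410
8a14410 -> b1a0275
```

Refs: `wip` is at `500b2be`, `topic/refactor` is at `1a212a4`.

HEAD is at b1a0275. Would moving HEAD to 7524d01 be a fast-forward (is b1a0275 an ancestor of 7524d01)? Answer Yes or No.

Yes

A fast-forward from b1a0275 to 7524d01 is possible iff b1a0275 is an ancestor of 7524d01.
Ancestors of 7524d01: {2ea9979, 378de50, 7524d01, 7bb852b, 8a14410, b1a0275}.
b1a0275 is among them, so fast-forward is possible.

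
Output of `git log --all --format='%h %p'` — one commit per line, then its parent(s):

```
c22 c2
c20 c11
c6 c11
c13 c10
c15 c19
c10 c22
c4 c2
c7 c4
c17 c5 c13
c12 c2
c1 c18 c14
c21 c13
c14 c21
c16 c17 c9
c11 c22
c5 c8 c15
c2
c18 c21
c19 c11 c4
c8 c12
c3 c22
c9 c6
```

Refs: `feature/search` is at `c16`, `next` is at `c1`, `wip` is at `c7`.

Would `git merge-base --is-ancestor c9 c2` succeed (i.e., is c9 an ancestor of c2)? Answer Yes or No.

Ancestors of c2: {c2}.
c9 is not in that set, so it is not an ancestor of c2.

No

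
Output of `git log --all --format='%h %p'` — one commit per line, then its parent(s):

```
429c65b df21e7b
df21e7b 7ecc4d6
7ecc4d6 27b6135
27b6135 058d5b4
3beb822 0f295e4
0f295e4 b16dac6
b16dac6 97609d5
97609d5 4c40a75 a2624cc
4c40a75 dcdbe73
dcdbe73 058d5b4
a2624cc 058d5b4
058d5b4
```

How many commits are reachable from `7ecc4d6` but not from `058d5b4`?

Reachable from 7ecc4d6: {058d5b4, 27b6135, 7ecc4d6}.
Reachable from 058d5b4: {058d5b4}.
In 7ecc4d6's history but not 058d5b4's: {27b6135, 7ecc4d6} — 2 commits.

2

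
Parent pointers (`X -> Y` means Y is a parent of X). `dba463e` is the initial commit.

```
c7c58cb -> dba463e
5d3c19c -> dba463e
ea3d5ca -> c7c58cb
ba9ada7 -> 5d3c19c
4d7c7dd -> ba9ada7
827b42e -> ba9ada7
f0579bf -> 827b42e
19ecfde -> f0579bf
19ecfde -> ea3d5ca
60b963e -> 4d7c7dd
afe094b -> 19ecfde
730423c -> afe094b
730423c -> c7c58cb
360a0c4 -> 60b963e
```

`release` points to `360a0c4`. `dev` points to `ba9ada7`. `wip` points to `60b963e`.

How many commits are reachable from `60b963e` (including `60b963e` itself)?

Walking parent pointers from 60b963e: reachable set = {4d7c7dd, 5d3c19c, 60b963e, ba9ada7, dba463e}.
That is 5 commits.

5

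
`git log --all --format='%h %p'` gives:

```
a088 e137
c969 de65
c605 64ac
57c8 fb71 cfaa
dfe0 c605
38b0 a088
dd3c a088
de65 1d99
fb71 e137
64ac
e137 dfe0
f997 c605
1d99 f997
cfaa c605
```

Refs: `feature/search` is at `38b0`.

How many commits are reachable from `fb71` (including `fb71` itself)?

5

Walking parent pointers from fb71: reachable set = {64ac, c605, dfe0, e137, fb71}.
That is 5 commits.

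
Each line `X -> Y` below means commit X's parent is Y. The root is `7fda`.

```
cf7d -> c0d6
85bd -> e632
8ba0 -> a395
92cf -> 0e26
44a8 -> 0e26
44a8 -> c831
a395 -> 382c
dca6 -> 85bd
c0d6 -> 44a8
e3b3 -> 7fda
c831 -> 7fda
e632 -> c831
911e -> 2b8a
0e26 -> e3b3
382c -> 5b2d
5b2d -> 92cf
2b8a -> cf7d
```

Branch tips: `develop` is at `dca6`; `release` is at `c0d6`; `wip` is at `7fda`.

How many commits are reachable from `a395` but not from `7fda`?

Reachable from a395: {0e26, 382c, 5b2d, 7fda, 92cf, a395, e3b3}.
Reachable from 7fda: {7fda}.
In a395's history but not 7fda's: {0e26, 382c, 5b2d, 92cf, a395, e3b3} — 6 commits.

6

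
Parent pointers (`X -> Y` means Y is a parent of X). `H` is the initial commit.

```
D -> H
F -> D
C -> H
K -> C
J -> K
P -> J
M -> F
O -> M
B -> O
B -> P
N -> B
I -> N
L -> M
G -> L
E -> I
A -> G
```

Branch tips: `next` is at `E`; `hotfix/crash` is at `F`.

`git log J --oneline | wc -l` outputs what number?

Walking parent pointers from J: reachable set = {C, H, J, K}.
That is 4 commits.

4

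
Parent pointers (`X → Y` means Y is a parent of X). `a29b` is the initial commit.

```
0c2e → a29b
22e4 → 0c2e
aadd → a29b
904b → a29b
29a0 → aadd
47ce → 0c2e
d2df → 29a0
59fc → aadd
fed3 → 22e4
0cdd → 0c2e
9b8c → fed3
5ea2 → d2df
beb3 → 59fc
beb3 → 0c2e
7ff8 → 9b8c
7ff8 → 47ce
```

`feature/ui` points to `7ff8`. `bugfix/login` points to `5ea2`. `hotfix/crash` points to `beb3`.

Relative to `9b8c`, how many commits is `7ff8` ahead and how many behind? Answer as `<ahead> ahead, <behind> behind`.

Reachable from 7ff8: {0c2e, 22e4, 47ce, 7ff8, 9b8c, a29b, fed3}.
Reachable from 9b8c: {0c2e, 22e4, 9b8c, a29b, fed3}.
Only in 7ff8's history (ahead): {47ce, 7ff8} — 2.
Only in 9b8c's history (behind): {} — 0.

2 ahead, 0 behind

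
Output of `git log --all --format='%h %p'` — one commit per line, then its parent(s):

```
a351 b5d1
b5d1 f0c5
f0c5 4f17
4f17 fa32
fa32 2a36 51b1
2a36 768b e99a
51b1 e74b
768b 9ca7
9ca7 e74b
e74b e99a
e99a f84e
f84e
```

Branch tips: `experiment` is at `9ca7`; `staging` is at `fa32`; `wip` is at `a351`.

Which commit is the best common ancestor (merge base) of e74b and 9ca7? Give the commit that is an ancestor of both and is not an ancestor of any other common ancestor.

e74b

Ancestors of e74b: {e74b, e99a, f84e}.
Ancestors of 9ca7: {9ca7, e74b, e99a, f84e}.
Common ancestors: {e74b, e99a, f84e}.
Among these, e74b is not an ancestor of any other common ancestor — it is the merge base.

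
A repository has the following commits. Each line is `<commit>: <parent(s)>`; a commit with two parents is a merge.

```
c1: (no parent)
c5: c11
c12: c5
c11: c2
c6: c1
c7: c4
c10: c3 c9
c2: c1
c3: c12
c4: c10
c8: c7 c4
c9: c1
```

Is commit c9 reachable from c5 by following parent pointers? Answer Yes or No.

No

Ancestors of c5: {c1, c11, c2, c5}.
c9 is not in that set, so it is not an ancestor of c5.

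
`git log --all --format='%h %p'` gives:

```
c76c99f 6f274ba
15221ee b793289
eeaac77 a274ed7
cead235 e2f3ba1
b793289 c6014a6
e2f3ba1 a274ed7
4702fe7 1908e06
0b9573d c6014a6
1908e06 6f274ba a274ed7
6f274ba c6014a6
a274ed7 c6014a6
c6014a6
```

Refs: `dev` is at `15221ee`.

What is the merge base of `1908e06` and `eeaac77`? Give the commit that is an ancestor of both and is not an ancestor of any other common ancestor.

Ancestors of 1908e06: {1908e06, 6f274ba, a274ed7, c6014a6}.
Ancestors of eeaac77: {a274ed7, c6014a6, eeaac77}.
Common ancestors: {a274ed7, c6014a6}.
Among these, a274ed7 is not an ancestor of any other common ancestor — it is the merge base.

a274ed7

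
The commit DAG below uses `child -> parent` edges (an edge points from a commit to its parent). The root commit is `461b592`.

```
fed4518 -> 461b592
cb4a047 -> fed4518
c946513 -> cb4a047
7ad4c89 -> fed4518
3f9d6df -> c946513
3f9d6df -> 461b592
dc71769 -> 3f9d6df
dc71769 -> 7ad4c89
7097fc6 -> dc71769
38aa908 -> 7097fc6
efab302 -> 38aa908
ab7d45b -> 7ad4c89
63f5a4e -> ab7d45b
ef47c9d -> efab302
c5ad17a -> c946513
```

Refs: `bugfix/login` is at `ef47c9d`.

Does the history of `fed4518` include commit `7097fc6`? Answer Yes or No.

Ancestors of fed4518: {461b592, fed4518}.
7097fc6 is not in that set, so it is not an ancestor of fed4518.

No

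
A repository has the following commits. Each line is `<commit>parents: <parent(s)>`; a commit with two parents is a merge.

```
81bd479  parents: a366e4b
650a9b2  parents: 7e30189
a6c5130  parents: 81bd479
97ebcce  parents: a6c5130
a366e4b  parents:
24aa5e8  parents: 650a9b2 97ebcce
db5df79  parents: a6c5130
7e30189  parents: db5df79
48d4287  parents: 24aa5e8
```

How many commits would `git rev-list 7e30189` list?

Walking parent pointers from 7e30189: reachable set = {7e30189, 81bd479, a366e4b, a6c5130, db5df79}.
That is 5 commits.

5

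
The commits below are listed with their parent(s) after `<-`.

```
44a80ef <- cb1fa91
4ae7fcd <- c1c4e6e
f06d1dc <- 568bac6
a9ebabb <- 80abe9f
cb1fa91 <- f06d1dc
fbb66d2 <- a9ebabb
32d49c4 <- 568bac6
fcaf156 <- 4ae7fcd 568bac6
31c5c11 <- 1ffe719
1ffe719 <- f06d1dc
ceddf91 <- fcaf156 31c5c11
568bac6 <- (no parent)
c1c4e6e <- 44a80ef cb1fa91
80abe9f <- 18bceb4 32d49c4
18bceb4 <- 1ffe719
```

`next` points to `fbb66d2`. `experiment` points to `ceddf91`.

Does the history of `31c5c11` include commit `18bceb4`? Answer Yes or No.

No

Ancestors of 31c5c11: {1ffe719, 31c5c11, 568bac6, f06d1dc}.
18bceb4 is not in that set, so it is not an ancestor of 31c5c11.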